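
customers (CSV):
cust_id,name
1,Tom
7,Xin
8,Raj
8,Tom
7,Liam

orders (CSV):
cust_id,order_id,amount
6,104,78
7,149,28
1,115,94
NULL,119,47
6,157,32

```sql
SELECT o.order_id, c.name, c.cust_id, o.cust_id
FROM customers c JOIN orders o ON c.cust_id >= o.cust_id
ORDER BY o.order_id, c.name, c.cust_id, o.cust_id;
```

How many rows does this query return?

17

INNER JOIN keeps only pairs where the ON condition holds.
Matching on c.cust_id >= o.cust_id. A NULL in a compared column never satisfies the condition.
Matched pairs: 17.
Total: 17 rows.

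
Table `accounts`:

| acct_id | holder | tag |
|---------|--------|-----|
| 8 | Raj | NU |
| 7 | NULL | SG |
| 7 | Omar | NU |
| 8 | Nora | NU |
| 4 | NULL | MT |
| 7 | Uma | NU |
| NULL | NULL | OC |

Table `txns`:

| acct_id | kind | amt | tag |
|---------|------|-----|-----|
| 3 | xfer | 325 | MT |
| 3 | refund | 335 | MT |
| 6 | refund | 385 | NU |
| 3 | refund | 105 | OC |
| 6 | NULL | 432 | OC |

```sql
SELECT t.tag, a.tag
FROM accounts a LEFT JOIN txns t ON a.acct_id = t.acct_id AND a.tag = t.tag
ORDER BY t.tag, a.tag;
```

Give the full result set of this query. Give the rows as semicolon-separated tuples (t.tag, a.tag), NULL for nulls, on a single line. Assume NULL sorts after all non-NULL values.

(NULL, MT); (NULL, NU); (NULL, NU); (NULL, NU); (NULL, NU); (NULL, OC); (NULL, SG)

LEFT JOIN keeps every row from `accounts`; unmatched rows get NULL for `txns`'s columns.
Matching on a.acct_id = t.acct_id AND a.tag = t.tag. A NULL in a compared column never satisfies the condition.
- acct_id=8, tag=NU: no t row matches, row kept with t columns NULL.
- acct_id=7, tag=SG: no t row matches, row kept with t columns NULL.
- acct_id=7, tag=NU: no t row matches, row kept with t columns NULL.
- acct_id=8, tag=NU: no t row matches, row kept with t columns NULL.
- acct_id=4, tag=MT: no t row matches, row kept with t columns NULL.
- acct_id=7, tag=NU: no t row matches, row kept with t columns NULL.
- acct_id=NULL, tag=OC: no t row matches, row kept with t columns NULL.
After projecting and ordering:
t.tag | a.tag
NULL | MT
NULL | NU
NULL | NU
NULL | NU
NULL | NU
NULL | OC
NULL | SG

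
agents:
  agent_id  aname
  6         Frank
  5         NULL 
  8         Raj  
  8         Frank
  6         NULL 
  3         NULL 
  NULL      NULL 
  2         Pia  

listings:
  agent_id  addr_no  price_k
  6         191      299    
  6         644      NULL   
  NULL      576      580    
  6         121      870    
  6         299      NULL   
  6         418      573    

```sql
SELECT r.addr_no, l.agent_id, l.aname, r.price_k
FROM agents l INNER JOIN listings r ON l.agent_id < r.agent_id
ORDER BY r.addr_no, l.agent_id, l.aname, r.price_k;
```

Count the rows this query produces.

15

INNER JOIN keeps only pairs where the ON condition holds.
Matching on l.agent_id < r.agent_id. A NULL in a compared column never satisfies the condition.
Matched pairs: 15.
Total: 15 rows.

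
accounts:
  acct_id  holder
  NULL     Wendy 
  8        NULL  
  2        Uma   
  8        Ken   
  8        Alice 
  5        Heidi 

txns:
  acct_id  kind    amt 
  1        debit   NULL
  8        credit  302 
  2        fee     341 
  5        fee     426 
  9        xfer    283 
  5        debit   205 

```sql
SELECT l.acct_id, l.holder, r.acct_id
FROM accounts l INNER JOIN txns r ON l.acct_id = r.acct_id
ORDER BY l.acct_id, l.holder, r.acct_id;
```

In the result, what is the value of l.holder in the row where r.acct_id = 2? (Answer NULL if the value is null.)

Uma

INNER JOIN keeps only pairs where the ON condition holds.
Matching on l.acct_id = r.acct_id. A NULL in a compared column never satisfies the condition.
Matched pairs: 6.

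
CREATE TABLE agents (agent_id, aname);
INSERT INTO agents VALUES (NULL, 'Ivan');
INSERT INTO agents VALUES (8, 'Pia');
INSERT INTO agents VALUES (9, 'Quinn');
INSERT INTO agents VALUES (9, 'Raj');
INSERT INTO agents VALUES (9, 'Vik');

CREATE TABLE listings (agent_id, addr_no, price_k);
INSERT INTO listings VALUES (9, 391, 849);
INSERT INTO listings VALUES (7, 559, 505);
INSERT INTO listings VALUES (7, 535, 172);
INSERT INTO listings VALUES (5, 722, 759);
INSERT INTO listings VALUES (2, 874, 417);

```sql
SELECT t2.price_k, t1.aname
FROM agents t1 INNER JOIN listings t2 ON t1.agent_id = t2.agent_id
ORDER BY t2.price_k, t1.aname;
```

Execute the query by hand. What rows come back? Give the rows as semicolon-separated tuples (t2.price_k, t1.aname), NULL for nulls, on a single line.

(849, Quinn); (849, Raj); (849, Vik)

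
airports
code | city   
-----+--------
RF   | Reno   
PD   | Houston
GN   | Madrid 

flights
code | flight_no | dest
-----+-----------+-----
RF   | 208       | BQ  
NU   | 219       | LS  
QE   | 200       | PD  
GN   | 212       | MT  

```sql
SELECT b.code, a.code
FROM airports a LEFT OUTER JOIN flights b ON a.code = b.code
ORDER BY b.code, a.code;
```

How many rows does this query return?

LEFT JOIN keeps every row from `airports`; unmatched rows get NULL for `flights`'s columns.
Matching on a.code = b.code.
Matched pairs: 2; unmatched a rows kept: 1.
Total: 2 matched + 1 padded = 3 rows.

3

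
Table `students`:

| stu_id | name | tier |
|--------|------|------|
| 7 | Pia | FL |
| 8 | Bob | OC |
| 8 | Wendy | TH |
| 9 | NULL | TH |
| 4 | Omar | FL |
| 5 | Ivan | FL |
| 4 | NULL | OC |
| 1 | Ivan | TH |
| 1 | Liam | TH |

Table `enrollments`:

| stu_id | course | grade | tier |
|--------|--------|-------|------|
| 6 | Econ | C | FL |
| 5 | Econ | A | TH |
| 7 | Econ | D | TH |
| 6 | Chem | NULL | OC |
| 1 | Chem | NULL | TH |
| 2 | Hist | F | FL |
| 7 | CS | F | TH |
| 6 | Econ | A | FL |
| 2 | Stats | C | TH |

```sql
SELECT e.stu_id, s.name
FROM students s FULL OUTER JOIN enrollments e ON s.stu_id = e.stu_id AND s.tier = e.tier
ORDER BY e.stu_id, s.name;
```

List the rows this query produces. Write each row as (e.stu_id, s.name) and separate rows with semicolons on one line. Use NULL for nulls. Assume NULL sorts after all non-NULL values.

FULL OUTER JOIN keeps every row from both sides; unmatched rows get NULL for the other side's columns.
Matching on s.stu_id = e.stu_id AND s.tier = e.tier.
- s[0] stu_id=7, tier=FL → no match; kept with NULLs on the e side.
- s[1] stu_id=8, tier=OC → no match; kept with NULLs on the e side.
- s[2] stu_id=8, tier=TH → no match; kept with NULLs on the e side.
- s[3] stu_id=9, tier=TH → no match; kept with NULLs on the e side.
- s[4] stu_id=4, tier=FL → no match; kept with NULLs on the e side.
- s[5] stu_id=5, tier=FL → no match; kept with NULLs on the e side.
- s[6] stu_id=4, tier=OC → no match; kept with NULLs on the e side.
- s[7] stu_id=1, tier=TH → 1 match(es) in e → 1 row(s).
- s[8] stu_id=1, tier=TH → 1 match(es) in e → 1 row(s).
- 8 e row(s) had no s match → kept, s columns NULL.

(1, Ivan); (1, Liam); (2, NULL); (2, NULL); (5, NULL); (6, NULL); (6, NULL); (6, NULL); (7, NULL); (7, NULL); (NULL, Bob); (NULL, Ivan); (NULL, Omar); (NULL, Pia); (NULL, Wendy); (NULL, NULL); (NULL, NULL)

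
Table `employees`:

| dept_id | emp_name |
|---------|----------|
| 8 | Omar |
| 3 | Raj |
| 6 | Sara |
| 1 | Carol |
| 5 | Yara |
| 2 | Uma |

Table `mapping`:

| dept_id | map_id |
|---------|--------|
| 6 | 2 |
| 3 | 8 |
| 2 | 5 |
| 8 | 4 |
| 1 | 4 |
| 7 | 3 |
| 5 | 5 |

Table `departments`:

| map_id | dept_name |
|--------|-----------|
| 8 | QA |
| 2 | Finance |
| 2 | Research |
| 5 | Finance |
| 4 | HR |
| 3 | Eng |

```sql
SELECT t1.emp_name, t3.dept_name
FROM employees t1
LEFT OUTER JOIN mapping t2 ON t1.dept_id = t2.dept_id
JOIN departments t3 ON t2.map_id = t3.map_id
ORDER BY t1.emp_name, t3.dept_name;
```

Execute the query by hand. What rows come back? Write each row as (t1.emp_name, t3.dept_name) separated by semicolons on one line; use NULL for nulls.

Joins associate left-to-right: employees LEFT JOIN mapping on dept_id gives 6 intermediate row(s).
Then INNER JOIN `departments t3` on map_id: keep only rows whose t2.map_id appears in t3.

(Carol, HR); (Omar, HR); (Raj, QA); (Sara, Finance); (Sara, Research); (Uma, Finance); (Yara, Finance)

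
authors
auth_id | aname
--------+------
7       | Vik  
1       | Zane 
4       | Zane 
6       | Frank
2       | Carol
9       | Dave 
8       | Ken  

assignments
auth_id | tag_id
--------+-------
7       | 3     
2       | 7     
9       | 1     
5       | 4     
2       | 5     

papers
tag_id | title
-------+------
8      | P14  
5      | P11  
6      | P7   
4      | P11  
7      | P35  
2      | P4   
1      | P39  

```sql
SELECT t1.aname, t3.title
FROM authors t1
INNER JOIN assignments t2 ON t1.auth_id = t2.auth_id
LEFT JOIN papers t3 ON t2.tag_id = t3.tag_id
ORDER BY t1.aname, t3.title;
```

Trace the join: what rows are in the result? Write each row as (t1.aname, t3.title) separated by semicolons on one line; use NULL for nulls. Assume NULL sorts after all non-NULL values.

(Carol, P11); (Carol, P35); (Dave, P39); (Vik, NULL)

Evaluate left to right. First `authors t1 INNER JOIN assignments t2` on auth_id: 4 row(s).
Then LEFT JOIN `papers t3` on tag_id: each of those 4 rows is kept; rows whose t2.tag_id has no match in t3 get NULL for t3's columns.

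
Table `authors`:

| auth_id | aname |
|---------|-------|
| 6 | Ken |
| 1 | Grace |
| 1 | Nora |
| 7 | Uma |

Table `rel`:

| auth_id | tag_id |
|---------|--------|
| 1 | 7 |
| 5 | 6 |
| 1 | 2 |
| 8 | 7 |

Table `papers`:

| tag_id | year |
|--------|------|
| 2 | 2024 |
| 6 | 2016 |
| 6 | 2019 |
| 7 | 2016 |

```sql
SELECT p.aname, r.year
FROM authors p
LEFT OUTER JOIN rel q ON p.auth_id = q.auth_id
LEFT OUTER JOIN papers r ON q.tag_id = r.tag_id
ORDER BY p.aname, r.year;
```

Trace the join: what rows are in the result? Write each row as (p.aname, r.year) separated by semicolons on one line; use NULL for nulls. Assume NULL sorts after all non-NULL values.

(Grace, 2016); (Grace, 2024); (Ken, NULL); (Nora, 2016); (Nora, 2024); (Uma, NULL)

Joins associate left-to-right: authors LEFT JOIN rel on auth_id gives 6 intermediate row(s).
Then LEFT JOIN `papers r` on tag_id: each of those 6 rows is kept; rows whose q.tag_id has no match in r get NULL for r's columns.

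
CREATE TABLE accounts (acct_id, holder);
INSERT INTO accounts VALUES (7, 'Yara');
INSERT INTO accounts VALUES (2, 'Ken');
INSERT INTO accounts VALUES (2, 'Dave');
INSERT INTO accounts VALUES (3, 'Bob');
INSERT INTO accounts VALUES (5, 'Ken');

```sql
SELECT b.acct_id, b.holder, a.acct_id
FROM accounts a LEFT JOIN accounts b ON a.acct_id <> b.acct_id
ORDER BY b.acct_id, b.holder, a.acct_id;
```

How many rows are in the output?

18

LEFT JOIN keeps every row from `accounts a`; unmatched rows get NULL for `accounts b`'s columns.
Matching on a.acct_id <> b.acct_id.
Matched pairs: 18; unmatched a rows kept: 0.
Total: 18 rows.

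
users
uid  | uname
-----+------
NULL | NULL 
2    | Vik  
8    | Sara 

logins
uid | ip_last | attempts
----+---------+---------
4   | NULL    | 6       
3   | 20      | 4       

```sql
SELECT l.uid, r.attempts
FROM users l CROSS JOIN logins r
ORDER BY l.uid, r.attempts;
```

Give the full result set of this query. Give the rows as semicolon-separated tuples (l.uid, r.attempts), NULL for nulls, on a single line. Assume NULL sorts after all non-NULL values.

(2, 4); (2, 6); (8, 4); (8, 6); (NULL, 4); (NULL, 6)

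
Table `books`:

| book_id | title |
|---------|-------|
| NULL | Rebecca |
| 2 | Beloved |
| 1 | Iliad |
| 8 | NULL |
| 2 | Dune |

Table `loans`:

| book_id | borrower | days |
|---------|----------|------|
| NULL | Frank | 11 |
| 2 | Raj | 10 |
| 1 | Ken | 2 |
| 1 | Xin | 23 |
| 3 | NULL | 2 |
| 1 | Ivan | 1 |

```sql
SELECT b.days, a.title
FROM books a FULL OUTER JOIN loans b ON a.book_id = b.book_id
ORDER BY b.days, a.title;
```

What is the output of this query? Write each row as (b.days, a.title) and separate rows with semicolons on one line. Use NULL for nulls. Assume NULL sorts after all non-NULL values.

FULL OUTER JOIN keeps every row from both sides; unmatched rows get NULL for the other side's columns.
Matching on a.book_id = b.book_id. A NULL in a compared column never satisfies the condition.
- a row (book_id=NULL): no match → kept, b columns NULL.
- a row (book_id=2): matches 1 b row(s) → 1 output row(s).
- a row (book_id=1): matches 3 b row(s) → 3 output row(s).
- a row (book_id=8): no match → kept, b columns NULL.
- a row (book_id=2): matches 1 b row(s) → 1 output row(s).
- 2 row(s) from b found no a partner → padded with NULL.
After projecting and ordering:
b.days | a.title
1 | Iliad
2 | Iliad
2 | NULL
10 | Beloved
10 | Dune
11 | NULL
23 | Iliad
NULL | Rebecca
NULL | NULL

(1, Iliad); (2, Iliad); (2, NULL); (10, Beloved); (10, Dune); (11, NULL); (23, Iliad); (NULL, Rebecca); (NULL, NULL)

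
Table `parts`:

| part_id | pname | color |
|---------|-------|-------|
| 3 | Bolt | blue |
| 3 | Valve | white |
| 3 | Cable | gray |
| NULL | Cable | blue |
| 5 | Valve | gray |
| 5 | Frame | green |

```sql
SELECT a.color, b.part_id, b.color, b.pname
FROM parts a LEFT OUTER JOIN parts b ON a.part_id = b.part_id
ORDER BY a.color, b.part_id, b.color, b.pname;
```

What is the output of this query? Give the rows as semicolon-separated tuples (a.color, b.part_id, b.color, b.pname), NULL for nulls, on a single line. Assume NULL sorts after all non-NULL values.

LEFT JOIN keeps every row from `parts a`; unmatched rows get NULL for `parts b`'s columns.
Matching on a.part_id = b.part_id. A NULL in a compared column never satisfies the condition.
- a (part_id=3) pairs with 3 row(s) of b.
- a (part_id=3) pairs with 3 row(s) of b.
- a (part_id=3) pairs with 3 row(s) of b.
- a (part_id=NULL) has no partner → padded with NULL.
- a (part_id=5) pairs with 2 row(s) of b.
- a (part_id=5) pairs with 2 row(s) of b.

(blue, 3, blue, Bolt); (blue, 3, gray, Cable); (blue, 3, white, Valve); (blue, NULL, NULL, NULL); (gray, 3, blue, Bolt); (gray, 3, gray, Cable); (gray, 3, white, Valve); (gray, 5, gray, Valve); (gray, 5, green, Frame); (green, 5, gray, Valve); (green, 5, green, Frame); (white, 3, blue, Bolt); (white, 3, gray, Cable); (white, 3, white, Valve)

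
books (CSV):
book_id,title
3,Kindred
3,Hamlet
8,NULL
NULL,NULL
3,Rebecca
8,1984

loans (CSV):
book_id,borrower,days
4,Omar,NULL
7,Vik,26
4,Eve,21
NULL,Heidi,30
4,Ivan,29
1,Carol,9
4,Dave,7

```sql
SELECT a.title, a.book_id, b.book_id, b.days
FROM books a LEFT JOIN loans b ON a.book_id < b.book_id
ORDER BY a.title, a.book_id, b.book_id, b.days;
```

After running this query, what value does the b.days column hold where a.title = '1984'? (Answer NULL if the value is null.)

NULL

LEFT JOIN keeps every row from `books`; unmatched rows get NULL for `loans`'s columns.
Matching on a.book_id < b.book_id. A NULL in a compared column never satisfies the condition.
- book_id=3: 5 matching b row(s), so 5 row(s) emitted.
- book_id=3: 5 matching b row(s), so 5 row(s) emitted.
- book_id=8: no b row matches, row kept with b columns NULL.
- book_id=NULL: no b row matches, row kept with b columns NULL.
- book_id=3: 5 matching b row(s), so 5 row(s) emitted.
- book_id=8: no b row matches, row kept with b columns NULL.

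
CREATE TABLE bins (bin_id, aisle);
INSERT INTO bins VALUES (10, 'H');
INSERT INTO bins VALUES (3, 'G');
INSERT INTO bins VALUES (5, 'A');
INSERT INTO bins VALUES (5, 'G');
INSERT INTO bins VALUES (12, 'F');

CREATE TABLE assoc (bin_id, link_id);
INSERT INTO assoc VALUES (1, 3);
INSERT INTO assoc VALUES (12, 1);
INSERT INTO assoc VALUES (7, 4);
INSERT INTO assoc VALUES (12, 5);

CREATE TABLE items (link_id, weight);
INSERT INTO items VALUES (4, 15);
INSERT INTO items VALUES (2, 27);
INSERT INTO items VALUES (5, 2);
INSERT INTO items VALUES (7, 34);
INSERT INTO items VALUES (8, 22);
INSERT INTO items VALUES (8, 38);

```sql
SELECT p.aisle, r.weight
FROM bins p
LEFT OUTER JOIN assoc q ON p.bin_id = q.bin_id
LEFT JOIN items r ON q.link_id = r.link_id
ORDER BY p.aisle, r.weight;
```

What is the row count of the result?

Joins associate left-to-right: bins LEFT JOIN assoc on bin_id gives 6 intermediate row(s).
Then LEFT JOIN `items r` on link_id: each of those 6 rows is kept; rows whose q.link_id has no match in r get NULL for r's columns.
Result: 6 row(s).

6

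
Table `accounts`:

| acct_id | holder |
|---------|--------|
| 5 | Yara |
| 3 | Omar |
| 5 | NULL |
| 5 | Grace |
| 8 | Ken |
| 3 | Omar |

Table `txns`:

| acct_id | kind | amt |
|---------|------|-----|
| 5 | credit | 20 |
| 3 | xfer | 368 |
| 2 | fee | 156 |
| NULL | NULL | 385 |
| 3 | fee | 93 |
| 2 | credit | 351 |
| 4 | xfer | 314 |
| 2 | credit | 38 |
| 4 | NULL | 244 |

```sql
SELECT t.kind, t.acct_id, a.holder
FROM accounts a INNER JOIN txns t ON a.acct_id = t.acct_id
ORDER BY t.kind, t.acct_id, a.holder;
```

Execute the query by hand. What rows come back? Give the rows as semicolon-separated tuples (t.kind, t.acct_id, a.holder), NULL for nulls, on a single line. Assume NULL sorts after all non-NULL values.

(credit, 5, Grace); (credit, 5, Yara); (credit, 5, NULL); (fee, 3, Omar); (fee, 3, Omar); (xfer, 3, Omar); (xfer, 3, Omar)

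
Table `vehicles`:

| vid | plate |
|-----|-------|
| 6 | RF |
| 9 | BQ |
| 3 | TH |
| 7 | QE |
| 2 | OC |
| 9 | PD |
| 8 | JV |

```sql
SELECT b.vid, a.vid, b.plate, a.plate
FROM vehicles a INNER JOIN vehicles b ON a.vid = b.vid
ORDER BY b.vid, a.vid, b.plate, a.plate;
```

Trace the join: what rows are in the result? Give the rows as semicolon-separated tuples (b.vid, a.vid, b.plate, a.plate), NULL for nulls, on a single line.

INNER JOIN keeps only pairs where the ON condition holds.
Matching on a.vid = b.vid.
- vid=6: 1 matching b row(s), so 1 row(s) emitted.
- vid=9: 2 matching b row(s), so 2 row(s) emitted.
- vid=3: 1 matching b row(s), so 1 row(s) emitted.
- vid=7: 1 matching b row(s), so 1 row(s) emitted.
- vid=2: 1 matching b row(s), so 1 row(s) emitted.
- vid=9: 2 matching b row(s), so 2 row(s) emitted.
- vid=8: 1 matching b row(s), so 1 row(s) emitted.
After projecting and ordering:
b.vid | a.vid | b.plate | a.plate
2 | 2 | OC | OC
3 | 3 | TH | TH
6 | 6 | RF | RF
7 | 7 | QE | QE
8 | 8 | JV | JV
9 | 9 | BQ | BQ
9 | 9 | BQ | PD
9 | 9 | PD | BQ
9 | 9 | PD | PD

(2, 2, OC, OC); (3, 3, TH, TH); (6, 6, RF, RF); (7, 7, QE, QE); (8, 8, JV, JV); (9, 9, BQ, BQ); (9, 9, BQ, PD); (9, 9, PD, BQ); (9, 9, PD, PD)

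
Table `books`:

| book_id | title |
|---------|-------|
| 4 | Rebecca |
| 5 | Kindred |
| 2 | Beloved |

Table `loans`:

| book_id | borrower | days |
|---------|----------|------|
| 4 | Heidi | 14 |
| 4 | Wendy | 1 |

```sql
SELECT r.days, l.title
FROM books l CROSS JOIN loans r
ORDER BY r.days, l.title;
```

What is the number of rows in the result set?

6

CROSS JOIN pairs every row of `books` with every row of `loans`: 3 × 2 = 6 rows.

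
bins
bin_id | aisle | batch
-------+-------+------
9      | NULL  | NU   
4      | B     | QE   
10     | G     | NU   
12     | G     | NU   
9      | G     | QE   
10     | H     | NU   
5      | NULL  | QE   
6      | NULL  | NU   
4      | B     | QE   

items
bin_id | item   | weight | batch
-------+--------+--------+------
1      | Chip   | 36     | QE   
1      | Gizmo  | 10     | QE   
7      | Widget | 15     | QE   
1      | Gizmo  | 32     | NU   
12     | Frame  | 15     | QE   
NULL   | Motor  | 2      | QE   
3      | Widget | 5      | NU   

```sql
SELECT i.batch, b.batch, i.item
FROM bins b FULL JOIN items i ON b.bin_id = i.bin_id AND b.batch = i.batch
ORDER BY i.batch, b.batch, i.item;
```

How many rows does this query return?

FULL OUTER JOIN keeps every row from both sides; unmatched rows get NULL for the other side's columns.
Matching on b.bin_id = i.bin_id AND b.batch = i.batch. A NULL in a compared column never satisfies the condition.
- bin_id=9, batch=NU: no i row matches, row kept with i columns NULL.
- bin_id=4, batch=QE: no i row matches, row kept with i columns NULL.
- bin_id=10, batch=NU: no i row matches, row kept with i columns NULL.
- bin_id=12, batch=NU: no i row matches, row kept with i columns NULL.
- bin_id=9, batch=QE: no i row matches, row kept with i columns NULL.
- bin_id=10, batch=NU: no i row matches, row kept with i columns NULL.
- bin_id=5, batch=QE: no i row matches, row kept with i columns NULL.
- bin_id=6, batch=NU: no i row matches, row kept with i columns NULL.
- bin_id=4, batch=QE: no i row matches, row kept with i columns NULL.
- 7 i row(s) had no b match → kept, b columns NULL.
Total: 0 matched + 16 padded = 16 rows.

16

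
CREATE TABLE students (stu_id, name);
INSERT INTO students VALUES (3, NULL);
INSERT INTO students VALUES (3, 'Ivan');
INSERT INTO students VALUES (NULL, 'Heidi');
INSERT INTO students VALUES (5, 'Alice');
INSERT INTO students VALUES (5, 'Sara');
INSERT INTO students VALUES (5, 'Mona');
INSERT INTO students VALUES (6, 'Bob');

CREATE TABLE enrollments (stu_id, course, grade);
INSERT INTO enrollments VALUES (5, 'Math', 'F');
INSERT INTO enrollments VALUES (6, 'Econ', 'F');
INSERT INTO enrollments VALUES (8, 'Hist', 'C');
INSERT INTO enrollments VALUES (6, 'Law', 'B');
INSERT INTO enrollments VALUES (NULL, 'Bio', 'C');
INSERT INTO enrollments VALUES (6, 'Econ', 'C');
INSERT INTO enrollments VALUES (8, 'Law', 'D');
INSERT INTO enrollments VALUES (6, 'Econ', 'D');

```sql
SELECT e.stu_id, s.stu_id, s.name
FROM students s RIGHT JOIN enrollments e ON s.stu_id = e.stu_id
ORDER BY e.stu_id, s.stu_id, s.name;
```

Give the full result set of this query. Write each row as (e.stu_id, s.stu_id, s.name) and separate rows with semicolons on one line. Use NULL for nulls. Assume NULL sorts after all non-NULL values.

(5, 5, Alice); (5, 5, Mona); (5, 5, Sara); (6, 6, Bob); (6, 6, Bob); (6, 6, Bob); (6, 6, Bob); (8, NULL, NULL); (8, NULL, NULL); (NULL, NULL, NULL)

RIGHT JOIN keeps every row from `enrollments`; unmatched rows get NULL for `students`'s columns.
Matching on s.stu_id = e.stu_id. A NULL in a compared column never satisfies the condition.
- stu_id=3: no matching e row.
- stu_id=3: no matching e row.
- stu_id=NULL: no matching e row.
- stu_id=5: 1 matching e row(s), so 1 row(s) emitted.
- stu_id=5: 1 matching e row(s), so 1 row(s) emitted.
- stu_id=5: 1 matching e row(s), so 1 row(s) emitted.
- stu_id=6: 4 matching e row(s), so 4 row(s) emitted.
- 3 row(s) from e found no s partner → padded with NULL.
After projecting and ordering:
e.stu_id | s.stu_id | s.name
5 | 5 | Alice
5 | 5 | Mona
5 | 5 | Sara
6 | 6 | Bob
6 | 6 | Bob
6 | 6 | Bob
6 | 6 | Bob
8 | NULL | NULL
8 | NULL | NULL
NULL | NULL | NULL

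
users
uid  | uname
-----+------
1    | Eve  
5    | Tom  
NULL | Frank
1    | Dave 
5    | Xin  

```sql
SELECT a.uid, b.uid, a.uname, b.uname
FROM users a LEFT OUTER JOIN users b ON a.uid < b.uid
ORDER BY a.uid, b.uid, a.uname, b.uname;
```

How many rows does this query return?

7

LEFT JOIN keeps every row from `users a`; unmatched rows get NULL for `users b`'s columns.
Matching on a.uid < b.uid. A NULL in a compared column never satisfies the condition.
Matched pairs: 4; unmatched a rows kept: 3.
Total: 4 matched + 3 padded = 7 rows.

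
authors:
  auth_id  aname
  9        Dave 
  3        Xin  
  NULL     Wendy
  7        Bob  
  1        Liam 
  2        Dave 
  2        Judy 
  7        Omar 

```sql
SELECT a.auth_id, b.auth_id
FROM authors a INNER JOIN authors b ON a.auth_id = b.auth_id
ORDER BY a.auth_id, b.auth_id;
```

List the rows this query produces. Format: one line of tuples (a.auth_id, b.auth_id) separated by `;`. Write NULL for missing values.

(1, 1); (2, 2); (2, 2); (2, 2); (2, 2); (3, 3); (7, 7); (7, 7); (7, 7); (7, 7); (9, 9)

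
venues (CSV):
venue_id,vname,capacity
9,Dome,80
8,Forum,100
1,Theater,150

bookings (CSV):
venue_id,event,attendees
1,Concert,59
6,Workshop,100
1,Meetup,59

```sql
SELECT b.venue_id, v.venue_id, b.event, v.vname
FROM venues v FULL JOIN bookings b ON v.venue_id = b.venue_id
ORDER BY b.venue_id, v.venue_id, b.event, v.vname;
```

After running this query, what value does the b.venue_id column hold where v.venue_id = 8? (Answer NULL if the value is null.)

FULL OUTER JOIN keeps every row from both sides; unmatched rows get NULL for the other side's columns.
Matching on v.venue_id = b.venue_id.
- venue_id=9: no b row matches, row kept with b columns NULL.
- venue_id=8: no b row matches, row kept with b columns NULL.
- venue_id=1: 2 matching b row(s), so 2 row(s) emitted.
- 1 row(s) from b found no v partner → padded with NULL.

NULL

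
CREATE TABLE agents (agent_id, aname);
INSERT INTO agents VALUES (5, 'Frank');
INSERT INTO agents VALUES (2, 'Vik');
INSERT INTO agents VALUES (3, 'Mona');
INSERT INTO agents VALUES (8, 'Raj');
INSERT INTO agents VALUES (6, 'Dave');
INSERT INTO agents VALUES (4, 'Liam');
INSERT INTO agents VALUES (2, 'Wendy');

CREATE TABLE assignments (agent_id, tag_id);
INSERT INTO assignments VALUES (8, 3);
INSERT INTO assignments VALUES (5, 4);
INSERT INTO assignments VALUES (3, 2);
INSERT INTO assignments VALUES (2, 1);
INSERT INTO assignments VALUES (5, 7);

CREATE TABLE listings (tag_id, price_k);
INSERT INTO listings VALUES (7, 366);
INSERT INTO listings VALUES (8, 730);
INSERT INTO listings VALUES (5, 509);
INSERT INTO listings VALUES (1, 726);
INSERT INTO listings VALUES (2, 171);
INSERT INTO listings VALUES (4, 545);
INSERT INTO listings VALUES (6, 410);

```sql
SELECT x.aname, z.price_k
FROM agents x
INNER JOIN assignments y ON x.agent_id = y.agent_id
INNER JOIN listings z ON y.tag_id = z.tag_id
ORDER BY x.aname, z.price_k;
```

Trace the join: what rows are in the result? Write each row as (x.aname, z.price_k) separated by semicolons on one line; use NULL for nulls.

(Frank, 366); (Frank, 545); (Mona, 171); (Vik, 726); (Wendy, 726)

Joins associate left-to-right: agents INNER JOIN assignments on agent_id gives 6 intermediate row(s).
Then INNER JOIN `listings z` on tag_id: keep only rows whose y.tag_id appears in z.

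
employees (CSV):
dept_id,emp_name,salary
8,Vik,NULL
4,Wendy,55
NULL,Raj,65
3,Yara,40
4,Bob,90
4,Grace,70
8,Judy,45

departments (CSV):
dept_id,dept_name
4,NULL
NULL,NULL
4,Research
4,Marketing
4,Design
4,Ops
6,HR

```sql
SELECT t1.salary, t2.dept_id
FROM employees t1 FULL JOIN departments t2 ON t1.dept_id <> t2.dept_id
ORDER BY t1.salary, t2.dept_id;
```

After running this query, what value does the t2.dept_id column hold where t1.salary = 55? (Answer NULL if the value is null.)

6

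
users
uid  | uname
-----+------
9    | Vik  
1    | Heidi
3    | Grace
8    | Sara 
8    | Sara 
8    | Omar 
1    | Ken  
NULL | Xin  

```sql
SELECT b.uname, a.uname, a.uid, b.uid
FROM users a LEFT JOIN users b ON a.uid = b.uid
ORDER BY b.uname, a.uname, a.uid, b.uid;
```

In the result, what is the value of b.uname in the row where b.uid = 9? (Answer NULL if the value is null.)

Vik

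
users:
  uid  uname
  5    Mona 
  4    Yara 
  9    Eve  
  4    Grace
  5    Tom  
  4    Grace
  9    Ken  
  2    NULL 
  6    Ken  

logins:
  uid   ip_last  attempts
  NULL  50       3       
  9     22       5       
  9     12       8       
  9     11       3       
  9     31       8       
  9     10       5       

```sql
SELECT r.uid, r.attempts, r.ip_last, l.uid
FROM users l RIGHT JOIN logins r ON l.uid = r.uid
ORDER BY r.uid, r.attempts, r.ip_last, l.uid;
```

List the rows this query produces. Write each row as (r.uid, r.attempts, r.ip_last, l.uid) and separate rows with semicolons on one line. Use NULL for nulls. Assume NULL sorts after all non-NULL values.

(9, 3, 11, 9); (9, 3, 11, 9); (9, 5, 10, 9); (9, 5, 10, 9); (9, 5, 22, 9); (9, 5, 22, 9); (9, 8, 12, 9); (9, 8, 12, 9); (9, 8, 31, 9); (9, 8, 31, 9); (NULL, 3, 50, NULL)

RIGHT JOIN keeps every row from `logins`; unmatched rows get NULL for `users`'s columns.
Matching on l.uid = r.uid. A NULL in a compared column never satisfies the condition.
Matched pairs: 10; unmatched r rows kept: 1.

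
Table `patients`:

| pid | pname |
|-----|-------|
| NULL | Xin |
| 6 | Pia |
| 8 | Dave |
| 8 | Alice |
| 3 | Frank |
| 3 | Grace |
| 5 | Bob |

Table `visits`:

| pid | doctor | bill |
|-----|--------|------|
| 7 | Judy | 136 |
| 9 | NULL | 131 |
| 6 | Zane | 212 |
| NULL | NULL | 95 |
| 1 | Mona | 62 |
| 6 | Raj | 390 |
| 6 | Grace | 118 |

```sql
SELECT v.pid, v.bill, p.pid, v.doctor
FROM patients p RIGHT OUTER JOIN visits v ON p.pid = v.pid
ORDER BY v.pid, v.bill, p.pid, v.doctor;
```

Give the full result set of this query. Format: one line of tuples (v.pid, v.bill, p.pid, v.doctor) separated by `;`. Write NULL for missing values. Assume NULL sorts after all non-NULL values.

RIGHT JOIN keeps every row from `visits`; unmatched rows get NULL for `patients`'s columns.
Matching on p.pid = v.pid. A NULL in a compared column never satisfies the condition.
- p row (pid=NULL): no match.
- p row (pid=6): matches 3 v row(s) → 3 output row(s).
- p row (pid=8): no match.
- p row (pid=8): no match.
- p row (pid=3): no match.
- p row (pid=3): no match.
- p row (pid=5): no match.
- 4 row(s) from v found no p partner → padded with NULL.
After projecting and ordering:
v.pid | v.bill | p.pid | v.doctor
1 | 62 | NULL | Mona
6 | 118 | 6 | Grace
6 | 212 | 6 | Zane
6 | 390 | 6 | Raj
7 | 136 | NULL | Judy
9 | 131 | NULL | NULL
NULL | 95 | NULL | NULL

(1, 62, NULL, Mona); (6, 118, 6, Grace); (6, 212, 6, Zane); (6, 390, 6, Raj); (7, 136, NULL, Judy); (9, 131, NULL, NULL); (NULL, 95, NULL, NULL)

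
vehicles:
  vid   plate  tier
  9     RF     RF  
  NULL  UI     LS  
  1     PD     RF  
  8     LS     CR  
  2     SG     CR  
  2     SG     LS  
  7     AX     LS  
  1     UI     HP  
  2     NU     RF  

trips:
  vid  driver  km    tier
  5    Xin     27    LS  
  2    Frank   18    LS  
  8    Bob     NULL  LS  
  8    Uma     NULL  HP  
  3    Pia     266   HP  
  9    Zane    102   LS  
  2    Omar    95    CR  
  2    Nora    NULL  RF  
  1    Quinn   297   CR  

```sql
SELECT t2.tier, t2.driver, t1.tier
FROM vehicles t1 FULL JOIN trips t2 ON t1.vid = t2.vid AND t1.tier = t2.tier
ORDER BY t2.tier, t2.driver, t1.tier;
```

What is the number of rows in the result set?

15

FULL OUTER JOIN keeps every row from both sides; unmatched rows get NULL for the other side's columns.
Matching on t1.vid = t2.vid AND t1.tier = t2.tier. A NULL in a compared column never satisfies the condition.
Matched pairs: 3; unmatched t1 rows kept: 6; unmatched t2 rows kept: 6.
Total: 3 matched + 12 padded = 15 rows.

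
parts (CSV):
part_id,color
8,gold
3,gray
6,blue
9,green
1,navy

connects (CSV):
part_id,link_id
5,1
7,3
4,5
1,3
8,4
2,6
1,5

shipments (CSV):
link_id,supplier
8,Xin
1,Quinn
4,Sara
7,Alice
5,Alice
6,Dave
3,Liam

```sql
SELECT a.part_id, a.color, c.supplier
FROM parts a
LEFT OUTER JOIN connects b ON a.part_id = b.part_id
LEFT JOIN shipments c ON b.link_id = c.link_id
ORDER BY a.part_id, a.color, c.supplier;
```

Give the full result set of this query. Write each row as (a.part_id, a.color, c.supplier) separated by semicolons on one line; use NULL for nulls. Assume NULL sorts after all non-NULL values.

Evaluate left to right. First `parts a LEFT JOIN connects b` on part_id: 6 row(s).
Then LEFT JOIN `shipments c` on link_id: each of those 6 rows is kept; rows whose b.link_id has no match in c get NULL for c's columns.

(1, navy, Alice); (1, navy, Liam); (3, gray, NULL); (6, blue, NULL); (8, gold, Sara); (9, green, NULL)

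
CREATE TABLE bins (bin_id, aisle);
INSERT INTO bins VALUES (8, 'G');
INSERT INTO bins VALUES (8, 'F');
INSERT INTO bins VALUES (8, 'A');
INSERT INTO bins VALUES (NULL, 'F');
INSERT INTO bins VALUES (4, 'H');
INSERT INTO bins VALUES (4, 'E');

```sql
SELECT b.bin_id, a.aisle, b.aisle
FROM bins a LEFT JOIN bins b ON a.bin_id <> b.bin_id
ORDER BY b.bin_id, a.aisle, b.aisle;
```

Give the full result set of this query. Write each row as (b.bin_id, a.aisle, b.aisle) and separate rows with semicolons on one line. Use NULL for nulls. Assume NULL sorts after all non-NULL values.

(4, A, E); (4, A, H); (4, F, E); (4, F, H); (4, G, E); (4, G, H); (8, E, A); (8, E, F); (8, E, G); (8, H, A); (8, H, F); (8, H, G); (NULL, F, NULL)

LEFT JOIN keeps every row from `bins a`; unmatched rows get NULL for `bins b`'s columns.
Matching on a.bin_id <> b.bin_id. A NULL in a compared column never satisfies the condition.
- bin_id=8: 2 matching b row(s), so 2 row(s) emitted.
- bin_id=8: 2 matching b row(s), so 2 row(s) emitted.
- bin_id=8: 2 matching b row(s), so 2 row(s) emitted.
- bin_id=NULL: no b row matches, row kept with b columns NULL.
- bin_id=4: 3 matching b row(s), so 3 row(s) emitted.
- bin_id=4: 3 matching b row(s), so 3 row(s) emitted.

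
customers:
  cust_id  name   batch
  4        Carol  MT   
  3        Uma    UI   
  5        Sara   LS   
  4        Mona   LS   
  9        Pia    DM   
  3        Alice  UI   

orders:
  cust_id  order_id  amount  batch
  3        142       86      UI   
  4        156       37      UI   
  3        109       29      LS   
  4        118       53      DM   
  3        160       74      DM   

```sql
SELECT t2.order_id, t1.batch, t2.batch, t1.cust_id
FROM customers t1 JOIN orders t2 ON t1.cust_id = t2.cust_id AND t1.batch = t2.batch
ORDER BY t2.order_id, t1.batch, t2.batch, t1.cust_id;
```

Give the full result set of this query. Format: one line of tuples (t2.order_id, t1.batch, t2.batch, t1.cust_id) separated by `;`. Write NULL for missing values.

INNER JOIN keeps only pairs where the ON condition holds.
Matching on t1.cust_id = t2.cust_id AND t1.batch = t2.batch.
Matched pairs: 2.

(142, UI, UI, 3); (142, UI, UI, 3)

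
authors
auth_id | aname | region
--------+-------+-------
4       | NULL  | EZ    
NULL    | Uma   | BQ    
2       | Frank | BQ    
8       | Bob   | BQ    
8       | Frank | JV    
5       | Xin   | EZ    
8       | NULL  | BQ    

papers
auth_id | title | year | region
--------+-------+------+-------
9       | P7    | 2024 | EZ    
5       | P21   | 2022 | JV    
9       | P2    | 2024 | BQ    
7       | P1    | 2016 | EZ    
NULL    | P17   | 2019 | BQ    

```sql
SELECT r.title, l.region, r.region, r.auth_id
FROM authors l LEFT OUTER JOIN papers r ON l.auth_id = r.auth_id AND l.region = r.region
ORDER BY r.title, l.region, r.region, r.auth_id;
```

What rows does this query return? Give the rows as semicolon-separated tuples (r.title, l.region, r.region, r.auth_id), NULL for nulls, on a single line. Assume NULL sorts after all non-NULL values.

LEFT JOIN keeps every row from `authors`; unmatched rows get NULL for `papers`'s columns.
Matching on l.auth_id = r.auth_id AND l.region = r.region. A NULL in a compared column never satisfies the condition.
- l row (auth_id=4, region=EZ): no match → kept, r columns NULL.
- l row (auth_id=NULL, region=BQ): no match → kept, r columns NULL.
- l row (auth_id=2, region=BQ): no match → kept, r columns NULL.
- l row (auth_id=8, region=BQ): no match → kept, r columns NULL.
- l row (auth_id=8, region=JV): no match → kept, r columns NULL.
- l row (auth_id=5, region=EZ): no match → kept, r columns NULL.
- l row (auth_id=8, region=BQ): no match → kept, r columns NULL.
After projecting and ordering:
r.title | l.region | r.region | r.auth_id
NULL | BQ | NULL | NULL
NULL | BQ | NULL | NULL
NULL | BQ | NULL | NULL
NULL | BQ | NULL | NULL
NULL | EZ | NULL | NULL
NULL | EZ | NULL | NULL
NULL | JV | NULL | NULL

(NULL, BQ, NULL, NULL); (NULL, BQ, NULL, NULL); (NULL, BQ, NULL, NULL); (NULL, BQ, NULL, NULL); (NULL, EZ, NULL, NULL); (NULL, EZ, NULL, NULL); (NULL, JV, NULL, NULL)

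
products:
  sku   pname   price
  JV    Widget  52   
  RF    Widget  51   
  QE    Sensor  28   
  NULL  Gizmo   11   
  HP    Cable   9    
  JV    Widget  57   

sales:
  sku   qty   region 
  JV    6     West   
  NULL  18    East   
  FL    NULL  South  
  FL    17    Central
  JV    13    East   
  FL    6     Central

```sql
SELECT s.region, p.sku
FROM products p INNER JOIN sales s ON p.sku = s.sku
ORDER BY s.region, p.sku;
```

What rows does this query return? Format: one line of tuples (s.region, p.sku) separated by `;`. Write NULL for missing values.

(East, JV); (East, JV); (West, JV); (West, JV)

INNER JOIN keeps only pairs where the ON condition holds.
Matching on p.sku = s.sku. A NULL in a compared column never satisfies the condition.
- sku=JV: 2 matching s row(s), so 2 row(s) emitted.
- sku=RF: no matching s row, dropped.
- sku=QE: no matching s row, dropped.
- sku=NULL: no matching s row, dropped.
- sku=HP: no matching s row, dropped.
- sku=JV: 2 matching s row(s), so 2 row(s) emitted.
After projecting and ordering:
s.region | p.sku
East | JV
East | JV
West | JV
West | JV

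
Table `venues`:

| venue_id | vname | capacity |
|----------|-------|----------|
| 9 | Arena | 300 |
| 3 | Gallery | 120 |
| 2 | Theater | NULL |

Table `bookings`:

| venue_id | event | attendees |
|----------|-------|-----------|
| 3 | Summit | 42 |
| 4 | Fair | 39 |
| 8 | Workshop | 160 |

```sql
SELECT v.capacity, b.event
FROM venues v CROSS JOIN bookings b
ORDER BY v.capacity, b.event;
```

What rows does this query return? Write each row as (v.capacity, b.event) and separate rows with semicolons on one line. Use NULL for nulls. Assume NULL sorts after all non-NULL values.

(120, Fair); (120, Summit); (120, Workshop); (300, Fair); (300, Summit); (300, Workshop); (NULL, Fair); (NULL, Summit); (NULL, Workshop)

CROSS JOIN pairs every row of `venues` with every row of `bookings`: 3 × 3 = 9 rows.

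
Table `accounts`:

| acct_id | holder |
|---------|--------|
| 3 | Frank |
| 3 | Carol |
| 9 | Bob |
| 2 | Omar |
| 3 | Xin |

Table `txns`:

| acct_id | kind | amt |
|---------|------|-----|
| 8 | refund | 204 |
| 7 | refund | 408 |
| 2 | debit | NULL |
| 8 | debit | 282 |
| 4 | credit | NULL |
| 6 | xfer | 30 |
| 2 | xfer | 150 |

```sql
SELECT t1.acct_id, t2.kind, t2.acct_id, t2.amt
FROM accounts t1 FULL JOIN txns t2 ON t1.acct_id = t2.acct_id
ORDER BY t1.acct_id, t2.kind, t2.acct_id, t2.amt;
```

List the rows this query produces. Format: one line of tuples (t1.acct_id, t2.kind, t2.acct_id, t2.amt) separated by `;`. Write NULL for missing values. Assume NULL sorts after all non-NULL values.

FULL OUTER JOIN keeps every row from both sides; unmatched rows get NULL for the other side's columns.
Matching on t1.acct_id = t2.acct_id.
- t1[0] acct_id=3 → no match; kept with NULLs on the t2 side.
- t1[1] acct_id=3 → no match; kept with NULLs on the t2 side.
- t1[2] acct_id=9 → no match; kept with NULLs on the t2 side.
- t1[3] acct_id=2 → 2 match(es) in t2 → 2 row(s).
- t1[4] acct_id=3 → no match; kept with NULLs on the t2 side.
- plus 5 unmatched t2 row(s), each kept with NULL t1 columns.

(2, debit, 2, NULL); (2, xfer, 2, 150); (3, NULL, NULL, NULL); (3, NULL, NULL, NULL); (3, NULL, NULL, NULL); (9, NULL, NULL, NULL); (NULL, credit, 4, NULL); (NULL, debit, 8, 282); (NULL, refund, 7, 408); (NULL, refund, 8, 204); (NULL, xfer, 6, 30)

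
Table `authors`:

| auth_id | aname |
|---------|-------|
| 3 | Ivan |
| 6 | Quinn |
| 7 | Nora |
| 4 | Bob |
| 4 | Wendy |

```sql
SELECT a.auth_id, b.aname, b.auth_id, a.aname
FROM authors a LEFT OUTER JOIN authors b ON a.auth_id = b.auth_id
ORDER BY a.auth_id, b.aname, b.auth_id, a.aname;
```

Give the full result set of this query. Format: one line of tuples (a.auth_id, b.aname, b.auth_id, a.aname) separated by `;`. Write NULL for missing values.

(3, Ivan, 3, Ivan); (4, Bob, 4, Bob); (4, Bob, 4, Wendy); (4, Wendy, 4, Bob); (4, Wendy, 4, Wendy); (6, Quinn, 6, Quinn); (7, Nora, 7, Nora)

LEFT JOIN keeps every row from `authors a`; unmatched rows get NULL for `authors b`'s columns.
Matching on a.auth_id = b.auth_id.
Matched pairs: 7; unmatched a rows kept: 0.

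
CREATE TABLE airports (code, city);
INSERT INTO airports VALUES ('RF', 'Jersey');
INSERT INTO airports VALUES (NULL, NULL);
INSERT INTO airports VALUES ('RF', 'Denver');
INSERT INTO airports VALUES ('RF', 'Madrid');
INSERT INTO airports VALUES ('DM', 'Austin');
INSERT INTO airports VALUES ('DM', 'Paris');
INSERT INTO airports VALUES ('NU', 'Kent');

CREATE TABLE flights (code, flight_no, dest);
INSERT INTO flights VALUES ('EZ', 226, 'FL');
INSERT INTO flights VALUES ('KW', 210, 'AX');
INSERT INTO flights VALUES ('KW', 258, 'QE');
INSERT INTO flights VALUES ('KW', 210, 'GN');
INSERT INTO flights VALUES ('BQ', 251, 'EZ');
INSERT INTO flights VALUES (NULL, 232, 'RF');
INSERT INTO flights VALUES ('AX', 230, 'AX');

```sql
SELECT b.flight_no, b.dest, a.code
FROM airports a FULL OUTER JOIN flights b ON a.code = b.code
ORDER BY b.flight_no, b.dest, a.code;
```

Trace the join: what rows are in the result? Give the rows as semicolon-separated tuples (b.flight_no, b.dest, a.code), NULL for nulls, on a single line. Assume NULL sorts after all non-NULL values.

(210, AX, NULL); (210, GN, NULL); (226, FL, NULL); (230, AX, NULL); (232, RF, NULL); (251, EZ, NULL); (258, QE, NULL); (NULL, NULL, DM); (NULL, NULL, DM); (NULL, NULL, NU); (NULL, NULL, RF); (NULL, NULL, RF); (NULL, NULL, RF); (NULL, NULL, NULL)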